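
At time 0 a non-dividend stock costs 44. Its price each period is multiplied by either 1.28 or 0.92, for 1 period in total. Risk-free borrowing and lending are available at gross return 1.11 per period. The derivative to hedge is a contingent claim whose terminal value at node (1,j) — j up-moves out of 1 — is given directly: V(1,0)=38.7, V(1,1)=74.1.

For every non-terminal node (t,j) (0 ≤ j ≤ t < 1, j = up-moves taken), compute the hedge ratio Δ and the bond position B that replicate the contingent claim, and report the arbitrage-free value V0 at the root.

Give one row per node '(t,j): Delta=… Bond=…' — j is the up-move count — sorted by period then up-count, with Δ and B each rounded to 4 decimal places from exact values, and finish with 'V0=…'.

No-arbitrage ⇒ martingale measure with p* = (R−d)/(u−d) = 0.5278.
At expiry t=1: V(1,0)=38.7000, V(1,1)=74.1000
  t=0,j=0: stock 44.0000 → up 56.3200 (V=74.1000), down 40.4800 (V=38.7000). Price 51.6967; hedge Δ=2.2348, bond B=-46.6366.
Each (Δ,B) replicates both successor values, so the strategy is self-financing and V0 is arbitrage-free.

(0,0): Delta=2.2348 Bond=-46.6366
V0=51.6967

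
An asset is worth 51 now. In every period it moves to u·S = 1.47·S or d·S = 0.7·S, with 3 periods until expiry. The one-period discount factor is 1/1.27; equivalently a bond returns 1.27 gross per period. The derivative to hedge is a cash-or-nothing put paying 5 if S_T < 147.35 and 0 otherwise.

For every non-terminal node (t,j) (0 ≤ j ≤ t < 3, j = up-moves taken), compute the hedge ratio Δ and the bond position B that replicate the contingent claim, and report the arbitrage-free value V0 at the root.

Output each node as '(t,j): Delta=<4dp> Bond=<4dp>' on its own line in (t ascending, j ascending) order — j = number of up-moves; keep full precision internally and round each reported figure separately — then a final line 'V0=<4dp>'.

Under the risk-neutral measure, an up-move has probability p* = (R−d)/(u−d) = 0.7403 and values discount at R = 1.27.
Payoff layer (t=3): V(3,0)=5.0000, V(3,1)=5.0000, V(3,2)=5.0000, V(3,3)=0.0000
  t=2,j=0: stock 24.9900 → up 36.7353 (V=5.0000), down 17.4930 (V=5.0000). Price 3.9370; hedge Δ=0.0000, bond B=3.9370.
  t=2,j=1: stock 52.4790 → up 77.1441 (V=5.0000), down 36.7353 (V=5.0000). Price 3.9370; hedge Δ=0.0000, bond B=3.9370.
  t=2,j=2: stock 110.2059 → up 162.0027 (V=0.0000), down 77.1441 (V=5.0000). Price 1.0226; hedge Δ=-0.0589, bond B=7.5161.
  t=1,j=0: stock 35.7000 → up 52.4790 (V=3.9370), down 24.9900 (V=3.9370). Price 3.1000; hedge Δ=0.0000, bond B=3.1000.
  t=1,j=1: stock 74.9700 → up 110.2059 (V=1.0226), down 52.4790 (V=3.9370). Price 1.4013; hedge Δ=-0.0505, bond B=5.1862.
  t=0,j=0: stock 51.0000 → up 74.9700 (V=1.4013), down 35.7000 (V=3.1000). Price 1.4508; hedge Δ=-0.0433, bond B=3.6570.
Check: Δ(0,0)·S0 + B(0,0) = 1.4508 = V0.

(0,0): Delta=-0.0433 Bond=3.6570
(1,0): Delta=0.0000 Bond=3.1000
(1,1): Delta=-0.0505 Bond=5.1862
(2,0): Delta=0.0000 Bond=3.9370
(2,1): Delta=0.0000 Bond=3.9370
(2,2): Delta=-0.0589 Bond=7.5161
V0=1.4508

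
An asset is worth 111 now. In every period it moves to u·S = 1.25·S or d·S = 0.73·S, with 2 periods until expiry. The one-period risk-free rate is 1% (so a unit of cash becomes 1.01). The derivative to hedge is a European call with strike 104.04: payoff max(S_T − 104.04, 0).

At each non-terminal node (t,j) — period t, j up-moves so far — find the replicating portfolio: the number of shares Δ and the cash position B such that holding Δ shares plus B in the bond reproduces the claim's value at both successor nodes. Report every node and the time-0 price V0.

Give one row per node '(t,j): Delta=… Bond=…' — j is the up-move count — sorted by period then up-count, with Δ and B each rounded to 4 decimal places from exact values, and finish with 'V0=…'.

The replicating-portfolio and risk-neutral prices coincide; use p* = (1.01−0.73)/(1.25−0.73) = 0.5385 for the latter.
At expiry t=2: V(2,0)=0.0000, V(2,1)=0.0000, V(2,2)=69.3975
Node (1,0) S=81.0300: V=(p*·0.0000+(1−p*)·0.0000)/1.01=0.0000; Δ=(0.0000−0.0000)/(101.2875−59.1519)=0.0000; B=V−Δ·S=0.0000
Node (1,1) S=138.7500: V=(p*·69.3975+(1−p*)·0.0000)/1.01=36.9979; Δ=(69.3975−0.0000)/(173.4375−101.2875)=0.9619; B=V−Δ·S=-96.4588
Node (0,0) S=111.0000: V=(p*·36.9979+(1−p*)·0.0000)/1.01=19.7247; Δ=(36.9979−0.0000)/(138.7500−81.0300)=0.6410; B=V−Δ·S=-51.4251
Self-financing check: at every node Δ·S+B equals the discounted successor values.

(0,0): Delta=0.6410 Bond=-51.4251
(1,0): Delta=0.0000 Bond=0.0000
(1,1): Delta=0.9619 Bond=-96.4588
V0=19.7247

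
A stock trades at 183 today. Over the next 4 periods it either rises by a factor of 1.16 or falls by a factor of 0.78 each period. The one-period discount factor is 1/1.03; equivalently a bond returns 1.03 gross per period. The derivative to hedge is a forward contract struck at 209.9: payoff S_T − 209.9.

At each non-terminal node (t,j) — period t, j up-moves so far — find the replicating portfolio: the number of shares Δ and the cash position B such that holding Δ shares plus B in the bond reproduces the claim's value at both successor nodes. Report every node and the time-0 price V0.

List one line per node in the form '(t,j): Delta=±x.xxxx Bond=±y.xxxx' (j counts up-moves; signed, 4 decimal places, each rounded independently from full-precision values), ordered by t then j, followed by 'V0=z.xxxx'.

Since d<R<u, set p* = (R−d)/(u−d) = 0.6579; price each node as the discounted p*-expectation of its children.
At expiry t=4: V(4,0)=-142.1624, V(4,1)=-109.1621, V(4,2)=-60.0847, V(4,3)=12.9023, V(4,4)=121.4470
  t=3,j=0: stock 86.8430 → up 100.7379 (V=-109.1621), down 67.7376 (V=-142.1624). Price -116.9434; hedge Δ=1.0000, bond B=-203.7864.
  t=3,j=1: stock 129.1512 → up 149.8153 (V=-60.0847), down 100.7379 (V=-109.1621). Price -74.6353; hedge Δ=1.0000, bond B=-203.7864.
  t=3,j=2: stock 192.0709 → up 222.8023 (V=12.9023), down 149.8153 (V=-60.0847). Price -11.7155; hedge Δ=1.0000, bond B=-203.7864.
  t=3,j=3: stock 285.6440 → up 331.3470 (V=121.4470), down 222.8023 (V=12.9023). Price 81.8576; hedge Δ=1.0000, bond B=-203.7864.
  t=2,j=0: stock 111.3372 → up 129.1512 (V=-74.6353), down 86.8430 (V=-116.9434). Price -86.5137; hedge Δ=1.0000, bond B=-197.8509.
  t=2,j=1: stock 165.5784 → up 192.0709 (V=-11.7155), down 129.1512 (V=-74.6353). Price -32.2725; hedge Δ=1.0000, bond B=-197.8509.
  t=2,j=2: stock 246.2448 → up 285.6440 (V=81.8576), down 192.0709 (V=-11.7155). Price 48.3939; hedge Δ=1.0000, bond B=-197.8509.
  t=1,j=0: stock 142.7400 → up 165.5784 (V=-32.2725), down 111.3372 (V=-86.5137). Price -49.3482; hedge Δ=1.0000, bond B=-192.0882.
  t=1,j=1: stock 212.2800 → up 246.2448 (V=48.3939), down 165.5784 (V=-32.2725). Price 20.1918; hedge Δ=1.0000, bond B=-192.0882.
  t=0,j=0: stock 183.0000 → up 212.2800 (V=20.1918), down 142.7400 (V=-49.3482). Price -3.4934; hedge Δ=1.0000, bond B=-186.4934.
Root portfolio cost Δ·183+B reproduces V0=-3.4934.

(0,0): Delta=1.0000 Bond=-186.4934
(1,0): Delta=1.0000 Bond=-192.0882
(1,1): Delta=1.0000 Bond=-192.0882
(2,0): Delta=1.0000 Bond=-197.8509
(2,1): Delta=1.0000 Bond=-197.8509
(2,2): Delta=1.0000 Bond=-197.8509
(3,0): Delta=1.0000 Bond=-203.7864
(3,1): Delta=1.0000 Bond=-203.7864
(3,2): Delta=1.0000 Bond=-203.7864
(3,3): Delta=1.0000 Bond=-203.7864
V0=-3.4934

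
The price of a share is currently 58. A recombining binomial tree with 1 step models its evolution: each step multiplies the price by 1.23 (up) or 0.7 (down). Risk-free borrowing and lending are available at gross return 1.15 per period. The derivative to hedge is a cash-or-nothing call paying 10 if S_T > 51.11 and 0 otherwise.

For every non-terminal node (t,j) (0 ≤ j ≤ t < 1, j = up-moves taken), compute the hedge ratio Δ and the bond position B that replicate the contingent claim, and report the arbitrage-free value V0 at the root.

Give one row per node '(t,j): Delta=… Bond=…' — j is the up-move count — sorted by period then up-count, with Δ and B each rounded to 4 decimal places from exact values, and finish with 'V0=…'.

(0,0): Delta=0.3253 Bond=-11.4848
V0=7.3831

Risk-neutral probability p* = (R−d)/(u−d) = (1.15−0.7)/(1.23−0.7) = 0.8491.
Terminal values V(1,·): V(1,0)=0.0000, V(1,1)=10.0000
  t=0,j=0: stock 58.0000 → up 71.3400 (V=10.0000), down 40.6000 (V=0.0000). Price 7.3831; hedge Δ=0.3253, bond B=-11.4848.
Check: Δ(0,0)·S0 + B(0,0) = 7.3831 = V0.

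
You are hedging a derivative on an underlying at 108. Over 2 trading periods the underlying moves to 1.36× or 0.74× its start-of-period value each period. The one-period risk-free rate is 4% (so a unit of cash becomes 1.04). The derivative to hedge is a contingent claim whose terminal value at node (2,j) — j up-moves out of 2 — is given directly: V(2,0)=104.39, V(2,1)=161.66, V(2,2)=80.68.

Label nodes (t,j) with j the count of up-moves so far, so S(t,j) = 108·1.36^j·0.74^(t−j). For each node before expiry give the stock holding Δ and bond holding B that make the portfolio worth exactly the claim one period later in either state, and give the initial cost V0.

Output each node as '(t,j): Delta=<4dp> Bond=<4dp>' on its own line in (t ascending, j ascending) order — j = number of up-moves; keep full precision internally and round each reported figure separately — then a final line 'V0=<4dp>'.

(0,0): Delta=-0.1382 Bond=132.7565
(1,0): Delta=1.1558 Bond=34.6495
(1,1): Delta=-0.8892 Bond=248.3784
V0=117.8291

Risk-neutral probability p* = (R−d)/(u−d) = (1.04−0.74)/(1.36−0.74) = 0.4839.
Payoff layer (t=2): V(2,0)=104.3900, V(2,1)=161.6600, V(2,2)=80.6800
(1,0): S=79.9200. Δ = (V_up−V_dn)/(S_up−S_dn) = (161.6600−104.3900)/(108.6912−59.1408) = 1.1558. V = [p*·161.6600 + (1−p*)·104.3900]/1.04 = 127.0205. B = V − Δ·S = 34.6495.
(1,1): S=146.8800. Δ = (V_up−V_dn)/(S_up−S_dn) = (80.6800−161.6600)/(199.7568−108.6912) = -0.8892. V = [p*·80.6800 + (1−p*)·161.6600]/1.04 = 117.7655. B = V − Δ·S = 248.3784.
(0,0): S=108.0000. Δ = (V_up−V_dn)/(S_up−S_dn) = (117.7655−127.0205)/(146.8800−79.9200) = -0.1382. V = [p*·117.7655 + (1−p*)·127.0205]/1.04 = 117.8291. B = V − Δ·S = 132.7565.
Root portfolio cost Δ·108+B reproduces V0=117.8291.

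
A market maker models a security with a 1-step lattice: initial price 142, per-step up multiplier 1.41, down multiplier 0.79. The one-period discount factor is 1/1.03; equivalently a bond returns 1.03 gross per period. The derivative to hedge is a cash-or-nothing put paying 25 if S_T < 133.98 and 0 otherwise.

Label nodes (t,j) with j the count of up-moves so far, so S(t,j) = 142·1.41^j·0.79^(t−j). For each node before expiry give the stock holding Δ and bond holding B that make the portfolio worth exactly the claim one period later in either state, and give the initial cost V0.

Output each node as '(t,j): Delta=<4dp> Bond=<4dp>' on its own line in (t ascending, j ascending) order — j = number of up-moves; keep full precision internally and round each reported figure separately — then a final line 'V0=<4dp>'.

The replicating-portfolio and risk-neutral prices coincide; use p* = (1.03−0.79)/(1.41−0.79) = 0.3871 for the latter.
Payoff layer (t=1): V(1,0)=25.0000, V(1,1)=0.0000
Node (0,0) S=142.0000: V=(p*·0.0000+(1−p*)·25.0000)/1.03=14.8763; Δ=(0.0000−25.0000)/(200.2200−112.1800)=-0.2840; B=V−Δ·S=55.1989
The time-0 hedge costs 14.8763, which is the no-arbitrage price.

(0,0): Delta=-0.2840 Bond=55.1989
V0=14.8763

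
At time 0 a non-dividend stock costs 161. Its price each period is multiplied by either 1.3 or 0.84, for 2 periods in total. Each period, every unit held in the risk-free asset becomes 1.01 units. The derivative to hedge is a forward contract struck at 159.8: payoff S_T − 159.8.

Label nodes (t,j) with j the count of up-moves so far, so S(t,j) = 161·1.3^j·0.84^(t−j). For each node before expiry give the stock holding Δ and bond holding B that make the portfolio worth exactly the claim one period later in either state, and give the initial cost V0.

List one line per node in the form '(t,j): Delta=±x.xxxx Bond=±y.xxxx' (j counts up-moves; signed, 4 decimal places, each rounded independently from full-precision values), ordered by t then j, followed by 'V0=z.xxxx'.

(0,0): Delta=1.0000 Bond=-156.6513
(1,0): Delta=1.0000 Bond=-158.2178
(1,1): Delta=1.0000 Bond=-158.2178
V0=4.3487

No-arbitrage ⇒ martingale measure with p* = (R−d)/(u−d) = 0.3696.
Payoff layer (t=2): V(2,0)=-46.1984, V(2,1)=16.0120, V(2,2)=112.2900
  t=1,j=0: stock 135.2400 → up 175.8120 (V=16.0120), down 113.6016 (V=-46.1984). Price -22.9778; hedge Δ=1.0000, bond B=-158.2178.
  t=1,j=1: stock 209.3000 → up 272.0900 (V=112.2900), down 175.8120 (V=16.0120). Price 51.0822; hedge Δ=1.0000, bond B=-158.2178.
  t=0,j=0: stock 161.0000 → up 209.3000 (V=51.0822), down 135.2400 (V=-22.9778). Price 4.3487; hedge Δ=1.0000, bond B=-156.6513.
Check: Δ(0,0)·S0 + B(0,0) = 4.3487 = V0.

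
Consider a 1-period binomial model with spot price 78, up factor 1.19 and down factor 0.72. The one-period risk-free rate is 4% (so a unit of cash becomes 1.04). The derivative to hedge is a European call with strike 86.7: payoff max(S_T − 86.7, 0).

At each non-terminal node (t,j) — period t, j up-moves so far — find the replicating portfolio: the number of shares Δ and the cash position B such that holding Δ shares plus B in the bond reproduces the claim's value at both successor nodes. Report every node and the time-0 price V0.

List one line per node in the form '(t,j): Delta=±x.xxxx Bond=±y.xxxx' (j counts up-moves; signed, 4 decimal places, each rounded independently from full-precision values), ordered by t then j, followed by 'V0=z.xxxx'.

(0,0): Delta=0.1669 Bond=-9.0147
V0=4.0065

Since d<R<u, set p* = (R−d)/(u−d) = 0.6809; price each node as the discounted p*-expectation of its children.
At expiry t=1: V(1,0)=0.0000, V(1,1)=6.1200
  t=0,j=0: stock 78.0000 → up 92.8200 (V=6.1200), down 56.1600 (V=0.0000). Price 4.0065; hedge Δ=0.1669, bond B=-9.0147.
Root portfolio cost Δ·78+B reproduces V0=4.0065.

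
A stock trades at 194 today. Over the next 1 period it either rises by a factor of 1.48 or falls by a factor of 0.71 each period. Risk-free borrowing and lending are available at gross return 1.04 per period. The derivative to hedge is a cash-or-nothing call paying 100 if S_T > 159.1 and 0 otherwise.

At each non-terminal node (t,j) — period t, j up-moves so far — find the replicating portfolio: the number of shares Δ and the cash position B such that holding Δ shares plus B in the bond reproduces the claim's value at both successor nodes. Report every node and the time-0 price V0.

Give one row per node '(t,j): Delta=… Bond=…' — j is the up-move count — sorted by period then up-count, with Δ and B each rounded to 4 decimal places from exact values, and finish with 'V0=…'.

(0,0): Delta=0.6694 Bond=-88.6613
V0=41.2088

The replicating-portfolio and risk-neutral prices coincide; use p* = (1.04−0.71)/(1.48−0.71) = 0.4286 for the latter.
Terminal values V(1,·): V(1,0)=0.0000, V(1,1)=100.0000
Node (0,0) S=194.0000: V=(p*·100.0000+(1−p*)·0.0000)/1.04=41.2088; Δ=(100.0000−0.0000)/(287.1200−137.7400)=0.6694; B=V−Δ·S=-88.6613
The time-0 hedge costs 41.2088, which is the no-arbitrage price.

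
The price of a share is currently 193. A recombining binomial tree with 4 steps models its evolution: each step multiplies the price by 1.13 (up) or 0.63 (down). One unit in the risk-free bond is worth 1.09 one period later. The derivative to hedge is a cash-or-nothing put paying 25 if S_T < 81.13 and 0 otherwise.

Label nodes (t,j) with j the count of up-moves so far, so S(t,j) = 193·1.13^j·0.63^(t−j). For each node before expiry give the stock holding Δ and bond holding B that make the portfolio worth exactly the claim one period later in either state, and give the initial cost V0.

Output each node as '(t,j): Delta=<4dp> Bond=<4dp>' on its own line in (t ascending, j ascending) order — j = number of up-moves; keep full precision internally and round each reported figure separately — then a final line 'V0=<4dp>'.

No-arbitrage ⇒ martingale measure with p* = (R−d)/(u−d) = 0.9200.
Terminal payoffs: V(4,0)=25.0000, V(4,1)=25.0000, V(4,2)=0.0000, V(4,3)=0.0000, V(4,4)=0.0000
(3,0): S=48.2591. Δ = (V_up−V_dn)/(S_up−S_dn) = (25.0000−25.0000)/(54.5328−30.4032) = 0.0000. V = [p*·25.0000 + (1−p*)·25.0000]/1.09 = 22.9358. B = V − Δ·S = 22.9358.
(3,1): S=86.5599. Δ = (V_up−V_dn)/(S_up−S_dn) = (0.0000−25.0000)/(97.8127−54.5328) = -0.5776. V = [p*·0.0000 + (1−p*)·25.0000]/1.09 = 1.8349. B = V − Δ·S = 51.8349.
(3,2): S=155.2583. Δ = (V_up−V_dn)/(S_up−S_dn) = (0.0000−0.0000)/(175.4418−97.8127) = 0.0000. V = [p*·0.0000 + (1−p*)·0.0000]/1.09 = 0.0000. B = V − Δ·S = 0.0000.
(3,3): S=278.4791. Δ = (V_up−V_dn)/(S_up−S_dn) = (0.0000−0.0000)/(314.6814−175.4418) = 0.0000. V = [p*·0.0000 + (1−p*)·0.0000]/1.09 = 0.0000. B = V − Δ·S = 0.0000.
(2,0): S=76.6017. Δ = (V_up−V_dn)/(S_up−S_dn) = (1.8349−22.9358)/(86.5599−48.2591) = -0.5509. V = [p*·1.8349 + (1−p*)·22.9358]/1.09 = 3.2321. B = V − Δ·S = 45.4339.
(2,1): S=137.3967. Δ = (V_up−V_dn)/(S_up−S_dn) = (0.0000−1.8349)/(155.2583−86.5599) = -0.0267. V = [p*·0.0000 + (1−p*)·1.8349]/1.09 = 0.1347. B = V − Δ·S = 3.8044.
(2,2): S=246.4417. Δ = (V_up−V_dn)/(S_up−S_dn) = (0.0000−0.0000)/(278.4791−155.2583) = 0.0000. V = [p*·0.0000 + (1−p*)·0.0000]/1.09 = 0.0000. B = V − Δ·S = 0.0000.
(1,0): S=121.5900. Δ = (V_up−V_dn)/(S_up−S_dn) = (0.1347−3.2321)/(137.3967−76.6017) = -0.0509. V = [p*·0.1347 + (1−p*)·3.2321]/1.09 = 0.3509. B = V − Δ·S = 6.5456.
(1,1): S=218.0900. Δ = (V_up−V_dn)/(S_up−S_dn) = (0.0000−0.1347)/(246.4417−137.3967) = -0.0012. V = [p*·0.0000 + (1−p*)·0.1347]/1.09 = 0.0099. B = V − Δ·S = 0.2792.
(0,0): S=193.0000. Δ = (V_up−V_dn)/(S_up−S_dn) = (0.0099−0.3509)/(218.0900−121.5900) = -0.0035. V = [p*·0.0099 + (1−p*)·0.3509]/1.09 = 0.0341. B = V − Δ·S = 0.7161.
Root portfolio cost Δ·193+B reproduces V0=0.0341.

(0,0): Delta=-0.0035 Bond=0.7161
(1,0): Delta=-0.0509 Bond=6.5456
(1,1): Delta=-0.0012 Bond=0.2792
(2,0): Delta=-0.5509 Bond=45.4339
(2,1): Delta=-0.0267 Bond=3.8044
(2,2): Delta=0.0000 Bond=0.0000
(3,0): Delta=0.0000 Bond=22.9358
(3,1): Delta=-0.5776 Bond=51.8349
(3,2): Delta=0.0000 Bond=0.0000
(3,3): Delta=0.0000 Bond=0.0000
V0=0.0341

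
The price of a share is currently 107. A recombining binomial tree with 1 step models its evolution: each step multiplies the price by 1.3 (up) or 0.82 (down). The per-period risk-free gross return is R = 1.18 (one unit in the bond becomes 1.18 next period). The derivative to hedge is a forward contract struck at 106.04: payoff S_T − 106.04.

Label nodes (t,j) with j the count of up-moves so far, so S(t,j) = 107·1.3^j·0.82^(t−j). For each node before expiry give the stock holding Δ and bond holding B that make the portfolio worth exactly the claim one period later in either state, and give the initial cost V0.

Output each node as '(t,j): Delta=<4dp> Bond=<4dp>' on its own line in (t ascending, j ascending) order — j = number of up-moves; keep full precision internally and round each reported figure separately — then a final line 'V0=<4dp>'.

The replicating-portfolio and risk-neutral prices coincide; use p* = (1.18−0.82)/(1.3−0.82) = 0.7500 for the latter.
Payoff layer (t=1): V(1,0)=-18.3000, V(1,1)=33.0600
Node (0,0) S=107.0000: V=(p*·33.0600+(1−p*)·-18.3000)/1.18=17.1356; Δ=(33.0600−-18.3000)/(139.1000−87.7400)=1.0000; B=V−Δ·S=-89.8644
Each (Δ,B) replicates both successor values, so the strategy is self-financing and V0 is arbitrage-free.

(0,0): Delta=1.0000 Bond=-89.8644
V0=17.1356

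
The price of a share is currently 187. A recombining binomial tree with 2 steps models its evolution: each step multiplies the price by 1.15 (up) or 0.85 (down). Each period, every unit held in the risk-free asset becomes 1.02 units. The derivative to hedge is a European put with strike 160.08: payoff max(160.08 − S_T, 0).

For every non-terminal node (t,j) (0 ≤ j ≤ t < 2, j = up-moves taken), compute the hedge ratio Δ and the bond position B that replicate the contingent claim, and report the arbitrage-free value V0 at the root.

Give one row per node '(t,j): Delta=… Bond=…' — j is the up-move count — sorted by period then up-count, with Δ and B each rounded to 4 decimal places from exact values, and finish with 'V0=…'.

(0,0): Delta=-0.1891 Bond=39.8713
(1,0): Delta=-0.5237 Bond=93.8509
(1,1): Delta=0.0000 Bond=0.0000
V0=4.5072

Under the risk-neutral measure, an up-move has probability p* = (R−d)/(u−d) = 0.5667 and values discount at R = 1.02.
Terminal values V(2,·): V(2,0)=24.9725, V(2,1)=0.0000, V(2,2)=0.0000
Node (1,0) S=158.9500: V=(p*·0.0000+(1−p*)·24.9725)/1.02=10.6092; Δ=(0.0000−24.9725)/(182.7925−135.1075)=-0.5237; B=V−Δ·S=93.8509
Node (1,1) S=215.0500: V=(p*·0.0000+(1−p*)·0.0000)/1.02=0.0000; Δ=(0.0000−0.0000)/(247.3075−182.7925)=0.0000; B=V−Δ·S=0.0000
Node (0,0) S=187.0000: V=(p*·0.0000+(1−p*)·10.6092)/1.02=4.5072; Δ=(0.0000−10.6092)/(215.0500−158.9500)=-0.1891; B=V−Δ·S=39.8713
Root portfolio cost Δ·187+B reproduces V0=4.5072.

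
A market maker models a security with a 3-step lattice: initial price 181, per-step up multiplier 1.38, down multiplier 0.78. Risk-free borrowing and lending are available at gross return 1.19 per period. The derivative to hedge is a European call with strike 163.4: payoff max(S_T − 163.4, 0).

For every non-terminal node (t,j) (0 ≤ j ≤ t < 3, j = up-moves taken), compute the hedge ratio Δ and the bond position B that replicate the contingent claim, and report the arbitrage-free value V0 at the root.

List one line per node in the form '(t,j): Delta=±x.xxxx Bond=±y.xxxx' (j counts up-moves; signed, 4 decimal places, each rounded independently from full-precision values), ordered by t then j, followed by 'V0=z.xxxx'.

Since d<R<u, set p* = (R−d)/(u−d) = 0.6833; price each node as the discounted p*-expectation of its children.
At expiry t=3: V(3,0)=0.0000, V(3,1)=0.0000, V(3,2)=105.4632, V(3,3)=312.2810
  t=2,j=0: stock 110.1204 → up 151.9662 (V=0.0000), down 85.8939 (V=0.0000). Price 0.0000; hedge Δ=0.0000, bond B=0.0000.
  t=2,j=1: stock 194.8284 → up 268.8632 (V=105.4632), down 151.9662 (V=0.0000). Price 60.5601; hedge Δ=0.9022, bond B=-115.2119.
  t=2,j=2: stock 344.6964 → up 475.6810 (V=312.2810), down 268.8632 (V=105.4632). Price 207.3855; hedge Δ=1.0000, bond B=-137.3109.
  t=1,j=0: stock 141.1800 → up 194.8284 (V=60.5601), down 110.1204 (V=0.0000). Price 34.7754; hedge Δ=0.7149, bond B=-66.1581.
  t=1,j=1: stock 249.7800 → up 344.6964 (V=207.3855), down 194.8284 (V=60.5601). Price 135.2023; hedge Δ=0.9797, bond B=-109.5066.
  t=0,j=0: stock 181.0000 → up 249.7800 (V=135.2023), down 141.1800 (V=34.7754). Price 86.8912; hedge Δ=0.9247, bond B=-80.4871.
Each (Δ,B) replicates both successor values, so the strategy is self-financing and V0 is arbitrage-free.

(0,0): Delta=0.9247 Bond=-80.4871
(1,0): Delta=0.7149 Bond=-66.1581
(1,1): Delta=0.9797 Bond=-109.5066
(2,0): Delta=0.0000 Bond=0.0000
(2,1): Delta=0.9022 Bond=-115.2119
(2,2): Delta=1.0000 Bond=-137.3109
V0=86.8912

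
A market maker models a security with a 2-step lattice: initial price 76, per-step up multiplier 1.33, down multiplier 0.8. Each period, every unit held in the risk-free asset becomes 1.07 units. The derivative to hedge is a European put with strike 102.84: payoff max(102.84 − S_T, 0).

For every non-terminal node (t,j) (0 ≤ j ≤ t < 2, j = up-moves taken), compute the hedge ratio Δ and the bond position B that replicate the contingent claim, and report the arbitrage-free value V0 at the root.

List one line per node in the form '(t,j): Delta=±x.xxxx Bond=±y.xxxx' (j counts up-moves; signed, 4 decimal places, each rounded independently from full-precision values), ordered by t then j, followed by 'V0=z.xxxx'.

Under the risk-neutral measure, an up-move has probability p* = (R−d)/(u−d) = 0.5094 and values discount at R = 1.07.
Terminal payoffs: V(2,0)=54.2000, V(2,1)=21.9760, V(2,2)=0.0000
  t=1,j=0: stock 60.8000 → up 80.8640 (V=21.9760), down 48.6400 (V=54.2000). Price 35.3121; hedge Δ=-1.0000, bond B=96.1121.
  t=1,j=1: stock 101.0800 → up 134.4364 (V=0.0000), down 80.8640 (V=21.9760). Price 10.0754; hedge Δ=-0.4102, bond B=51.5396.
  t=0,j=0: stock 76.0000 → up 101.0800 (V=10.0754), down 60.8000 (V=35.3121). Price 20.9866; hedge Δ=-0.6265, bond B=68.6031.
Check: Δ(0,0)·S0 + B(0,0) = 20.9866 = V0.

(0,0): Delta=-0.6265 Bond=68.6031
(1,0): Delta=-1.0000 Bond=96.1121
(1,1): Delta=-0.4102 Bond=51.5396
V0=20.9866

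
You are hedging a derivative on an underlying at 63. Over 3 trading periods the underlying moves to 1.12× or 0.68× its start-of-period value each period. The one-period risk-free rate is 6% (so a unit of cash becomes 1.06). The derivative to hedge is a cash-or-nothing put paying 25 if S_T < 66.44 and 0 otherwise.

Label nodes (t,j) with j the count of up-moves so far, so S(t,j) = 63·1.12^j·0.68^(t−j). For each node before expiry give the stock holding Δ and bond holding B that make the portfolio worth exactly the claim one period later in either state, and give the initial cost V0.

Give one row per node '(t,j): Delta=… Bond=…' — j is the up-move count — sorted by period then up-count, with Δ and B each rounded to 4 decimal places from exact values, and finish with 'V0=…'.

(0,0): Delta=-0.5987 Bond=45.1863
(1,0): Delta=0.0000 Bond=22.2499
(1,1): Delta=-0.6561 Bond=51.9471
(2,0): Delta=0.0000 Bond=23.5849
(2,1): Delta=0.0000 Bond=23.5849
(2,2): Delta=-0.7190 Bond=60.0343
V0=7.4693

No-arbitrage ⇒ martingale measure with p* = (R−d)/(u−d) = 0.8636.
Terminal values V(3,·): V(3,0)=25.0000, V(3,1)=25.0000, V(3,2)=25.0000, V(3,3)=0.0000
  t=2,j=0: stock 29.1312 → up 32.6269 (V=25.0000), down 19.8092 (V=25.0000). Price 23.5849; hedge Δ=0.0000, bond B=23.5849.
  t=2,j=1: stock 47.9808 → up 53.7385 (V=25.0000), down 32.6269 (V=25.0000). Price 23.5849; hedge Δ=0.0000, bond B=23.5849.
  t=2,j=2: stock 79.0272 → up 88.5105 (V=0.0000), down 53.7385 (V=25.0000). Price 3.2161; hedge Δ=-0.7190, bond B=60.0343.
  t=1,j=0: stock 42.8400 → up 47.9808 (V=23.5849), down 29.1312 (V=23.5849). Price 22.2499; hedge Δ=0.0000, bond B=22.2499.
  t=1,j=1: stock 70.5600 → up 79.0272 (V=3.2161), down 47.9808 (V=23.5849). Price 5.6544; hedge Δ=-0.6561, bond B=51.9471.
  t=0,j=0: stock 63.0000 → up 70.5600 (V=5.6544), down 42.8400 (V=22.2499). Price 7.4693; hedge Δ=-0.5987, bond B=45.1863.
Root portfolio cost Δ·63+B reproduces V0=7.4693.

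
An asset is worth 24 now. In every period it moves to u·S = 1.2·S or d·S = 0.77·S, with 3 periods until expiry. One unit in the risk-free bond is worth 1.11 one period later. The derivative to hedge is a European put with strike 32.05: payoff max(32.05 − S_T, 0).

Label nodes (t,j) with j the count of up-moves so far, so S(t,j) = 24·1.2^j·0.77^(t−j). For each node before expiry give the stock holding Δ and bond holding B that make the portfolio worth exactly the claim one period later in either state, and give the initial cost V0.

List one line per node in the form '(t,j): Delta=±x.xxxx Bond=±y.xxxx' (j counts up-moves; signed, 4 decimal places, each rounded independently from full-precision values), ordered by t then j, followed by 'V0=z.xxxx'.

(0,0): Delta=-0.5367 Bond=15.7218
(1,0): Delta=-1.0000 Bond=26.0125
(1,1): Delta=-0.4580 Bond=15.1850
(2,0): Delta=-1.0000 Bond=28.8739
(2,1): Delta=-1.0000 Bond=28.8739
(2,2): Delta=-0.3660 Bond=13.6739
V0=2.8404

No-arbitrage ⇒ martingale measure with p* = (R−d)/(u−d) = 0.7907.
Terminal payoffs: V(3,0)=21.0932, V(3,1)=14.9745, V(3,2)=5.4388, V(3,3)=0.0000
Node (2,0) S=14.2296: V=(p*·14.9745+(1−p*)·21.0932)/1.11=14.6443; Δ=(14.9745−21.0932)/(17.0755−10.9568)=-1.0000; B=V−Δ·S=28.8739
Node (2,1) S=22.1760: V=(p*·5.4388+(1−p*)·14.9745)/1.11=6.6979; Δ=(5.4388−14.9745)/(26.6112−17.0755)=-1.0000; B=V−Δ·S=28.8739
Node (2,2) S=34.5600: V=(p*·0.0000+(1−p*)·5.4388)/1.11=1.0255; Δ=(0.0000−5.4388)/(41.4720−26.6112)=-0.3660; B=V−Δ·S=13.6739
Node (1,0) S=18.4800: V=(p*·6.6979+(1−p*)·14.6443)/1.11=7.5325; Δ=(6.6979−14.6443)/(22.1760−14.2296)=-1.0000; B=V−Δ·S=26.0125
Node (1,1) S=28.8000: V=(p*·1.0255+(1−p*)·6.6979)/1.11=1.9935; Δ=(1.0255−6.6979)/(34.5600−22.1760)=-0.4580; B=V−Δ·S=15.1850
Node (0,0) S=24.0000: V=(p*·1.9935+(1−p*)·7.5325)/1.11=2.8404; Δ=(1.9935−7.5325)/(28.8000−18.4800)=-0.5367; B=V−Δ·S=15.7218
Check: Δ(0,0)·S0 + B(0,0) = 2.8404 = V0.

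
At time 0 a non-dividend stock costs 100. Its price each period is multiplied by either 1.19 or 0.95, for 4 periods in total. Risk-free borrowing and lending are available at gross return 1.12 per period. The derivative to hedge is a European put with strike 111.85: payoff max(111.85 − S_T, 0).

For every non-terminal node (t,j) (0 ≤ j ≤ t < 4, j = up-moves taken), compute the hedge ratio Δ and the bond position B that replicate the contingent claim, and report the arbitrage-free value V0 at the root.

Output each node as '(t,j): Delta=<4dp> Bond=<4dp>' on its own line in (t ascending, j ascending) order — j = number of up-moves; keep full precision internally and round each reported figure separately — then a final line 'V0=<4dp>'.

Under the risk-neutral measure, an up-move has probability p* = (R−d)/(u−d) = 0.7083 and values discount at R = 1.12.
Terminal payoffs: V(4,0)=30.3994, V(4,1)=9.8224, V(4,2)=0.0000, V(4,3)=0.0000, V(4,4)=0.0000
Node (3,0) S=85.7375: V=(p*·9.8224+(1−p*)·30.3994)/1.12=14.1286; Δ=(9.8224−30.3994)/(102.0276−81.4506)=-1.0000; B=V−Δ·S=99.8661
Node (3,1) S=107.3975: V=(p*·0.0000+(1−p*)·9.8224)/1.12=2.5579; Δ=(0.0000−9.8224)/(127.8030−102.0276)=-0.3811; B=V−Δ·S=43.4845
Node (3,2) S=134.5295: V=(p*·0.0000+(1−p*)·0.0000)/1.12=0.0000; Δ=(0.0000−0.0000)/(160.0901−127.8030)=0.0000; B=V−Δ·S=0.0000
Node (3,3) S=168.5159: V=(p*·0.0000+(1−p*)·0.0000)/1.12=0.0000; Δ=(0.0000−0.0000)/(200.5339−160.0901)=0.0000; B=V−Δ·S=0.0000
Node (2,0) S=90.2500: V=(p*·2.5579+(1−p*)·14.1286)/1.12=5.2970; Δ=(2.5579−14.1286)/(107.3975−85.7375)=-0.5342; B=V−Δ·S=53.5081
Node (2,1) S=113.0500: V=(p*·0.0000+(1−p*)·2.5579)/1.12=0.6661; Δ=(0.0000−2.5579)/(134.5295−107.3975)=-0.0943; B=V−Δ·S=11.3241
Node (2,2) S=141.6100: V=(p*·0.0000+(1−p*)·0.0000)/1.12=0.0000; Δ=(0.0000−0.0000)/(168.5159−134.5295)=0.0000; B=V−Δ·S=0.0000
Node (1,0) S=95.0000: V=(p*·0.6661+(1−p*)·5.2970)/1.12=1.8007; Δ=(0.6661−5.2970)/(113.0500−90.2500)=-0.2031; B=V−Δ·S=21.0962
Node (1,1) S=119.0000: V=(p*·0.0000+(1−p*)·0.6661)/1.12=0.1735; Δ=(0.0000−0.6661)/(141.6100−113.0500)=-0.0233; B=V−Δ·S=2.9490
Node (0,0) S=100.0000: V=(p*·0.1735+(1−p*)·1.8007)/1.12=0.5786; Δ=(0.1735−1.8007)/(119.0000−95.0000)=-0.0678; B=V−Δ·S=7.3589
Root portfolio cost Δ·100+B reproduces V0=0.5786.

(0,0): Delta=-0.0678 Bond=7.3589
(1,0): Delta=-0.2031 Bond=21.0962
(1,1): Delta=-0.0233 Bond=2.9490
(2,0): Delta=-0.5342 Bond=53.5081
(2,1): Delta=-0.0943 Bond=11.3241
(2,2): Delta=0.0000 Bond=0.0000
(3,0): Delta=-1.0000 Bond=99.8661
(3,1): Delta=-0.3811 Bond=43.4845
(3,2): Delta=0.0000 Bond=0.0000
(3,3): Delta=0.0000 Bond=0.0000
V0=0.5786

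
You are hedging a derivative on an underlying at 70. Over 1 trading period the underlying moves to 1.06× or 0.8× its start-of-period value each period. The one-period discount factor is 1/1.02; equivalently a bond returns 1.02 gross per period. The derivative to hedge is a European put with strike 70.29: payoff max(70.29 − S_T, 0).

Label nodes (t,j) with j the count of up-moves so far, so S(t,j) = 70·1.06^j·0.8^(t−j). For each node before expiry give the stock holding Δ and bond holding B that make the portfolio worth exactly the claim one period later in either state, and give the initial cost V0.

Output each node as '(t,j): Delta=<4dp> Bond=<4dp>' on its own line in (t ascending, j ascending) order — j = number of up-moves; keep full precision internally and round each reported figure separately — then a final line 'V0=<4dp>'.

Under the risk-neutral measure, an up-move has probability p* = (R−d)/(u−d) = 0.8462 and values discount at R = 1.02.
Terminal values V(1,·): V(1,0)=14.2900, V(1,1)=0.0000
(0,0): S=70.0000. Δ = (V_up−V_dn)/(S_up−S_dn) = (0.0000−14.2900)/(74.2000−56.0000) = -0.7852. V = [p*·0.0000 + (1−p*)·14.2900]/1.02 = 2.1554. B = V − Δ·S = 57.1169.
Each (Δ,B) replicates both successor values, so the strategy is self-financing and V0 is arbitrage-free.

(0,0): Delta=-0.7852 Bond=57.1169
V0=2.1554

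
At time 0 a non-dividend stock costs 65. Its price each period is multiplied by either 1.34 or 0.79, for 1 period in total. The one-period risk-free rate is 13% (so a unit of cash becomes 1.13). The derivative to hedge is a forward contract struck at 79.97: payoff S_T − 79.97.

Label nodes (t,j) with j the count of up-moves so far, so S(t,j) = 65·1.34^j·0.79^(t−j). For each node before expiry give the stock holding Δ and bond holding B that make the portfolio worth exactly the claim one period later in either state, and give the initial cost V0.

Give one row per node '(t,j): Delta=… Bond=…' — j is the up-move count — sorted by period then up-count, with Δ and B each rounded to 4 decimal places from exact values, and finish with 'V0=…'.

Risk-neutral probability p* = (R−d)/(u−d) = (1.13−0.79)/(1.34−0.79) = 0.6182.
At expiry t=1: V(1,0)=-28.6200, V(1,1)=7.1300
Node (0,0) S=65.0000: V=(p*·7.1300+(1−p*)·-28.6200)/1.13=-5.7699; Δ=(7.1300−-28.6200)/(87.1000−51.3500)=1.0000; B=V−Δ·S=-70.7699
Check: Δ(0,0)·S0 + B(0,0) = -5.7699 = V0.

(0,0): Delta=1.0000 Bond=-70.7699
V0=-5.7699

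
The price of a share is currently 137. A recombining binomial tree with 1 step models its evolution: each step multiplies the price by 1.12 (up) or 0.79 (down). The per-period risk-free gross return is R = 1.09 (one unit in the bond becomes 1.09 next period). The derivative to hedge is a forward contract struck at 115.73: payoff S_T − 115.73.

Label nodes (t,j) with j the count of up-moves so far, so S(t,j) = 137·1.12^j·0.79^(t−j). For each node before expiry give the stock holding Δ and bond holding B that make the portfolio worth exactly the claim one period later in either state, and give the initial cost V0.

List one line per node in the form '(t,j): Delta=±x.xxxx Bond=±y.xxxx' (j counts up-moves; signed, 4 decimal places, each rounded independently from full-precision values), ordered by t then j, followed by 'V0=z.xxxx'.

The replicating-portfolio and risk-neutral prices coincide; use p* = (1.09−0.79)/(1.12−0.79) = 0.9091 for the latter.
Payoff layer (t=1): V(1,0)=-7.5000, V(1,1)=37.7100
(0,0): S=137.0000. Δ = (V_up−V_dn)/(S_up−S_dn) = (37.7100−-7.5000)/(153.4400−108.2300) = 1.0000. V = [p*·37.7100 + (1−p*)·-7.5000]/1.09 = 30.8257. B = V − Δ·S = -106.1743.
Each (Δ,B) replicates both successor values, so the strategy is self-financing and V0 is arbitrage-free.

(0,0): Delta=1.0000 Bond=-106.1743
V0=30.8257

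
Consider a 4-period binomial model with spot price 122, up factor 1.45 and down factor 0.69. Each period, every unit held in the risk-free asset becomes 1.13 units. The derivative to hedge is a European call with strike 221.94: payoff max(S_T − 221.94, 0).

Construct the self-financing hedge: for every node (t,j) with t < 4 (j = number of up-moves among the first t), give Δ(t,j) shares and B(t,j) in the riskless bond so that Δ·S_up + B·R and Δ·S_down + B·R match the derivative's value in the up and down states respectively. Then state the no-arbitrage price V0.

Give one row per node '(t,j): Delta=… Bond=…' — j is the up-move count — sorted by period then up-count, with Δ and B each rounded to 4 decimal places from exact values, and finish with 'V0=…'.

(0,0): Delta=0.5198 Bond=-34.5933
(1,0): Delta=0.1423 Bond=-7.3168
(1,1): Delta=0.6504 Bond=-62.1986
(2,0): Delta=0.0000 Bond=0.0000
(2,1): Delta=0.1916 Bond=-14.2811
(2,2): Delta=0.8092 Bond=-111.0140
(3,0): Delta=0.0000 Bond=0.0000
(3,1): Delta=0.0000 Bond=0.0000
(3,2): Delta=0.2579 Bond=-27.8742
(3,3): Delta=1.0000 Bond=-196.4071
V0=28.8216

Under the risk-neutral measure, an up-move has probability p* = (R−d)/(u−d) = 0.5789 and values discount at R = 1.13.
Terminal values V(4,·): V(4,0)=0.0000, V(4,1)=0.0000, V(4,2)=0.0000, V(4,3)=34.6933, V(4,4)=317.3618
  t=3,j=0: stock 40.0781 → up 58.1132 (V=0.0000), down 27.6539 (V=0.0000). Price 0.0000; hedge Δ=0.0000, bond B=0.0000.
  t=3,j=1: stock 84.2221 → up 122.1220 (V=0.0000), down 58.1132 (V=0.0000). Price 0.0000; hedge Δ=0.0000, bond B=0.0000.
  t=3,j=2: stock 176.9884 → up 256.6333 (V=34.6933), down 122.1220 (V=0.0000). Price 17.7748; hedge Δ=0.2579, bond B=-27.8742.
  t=3,j=3: stock 371.9323 → up 539.3018 (V=317.3618), down 256.6333 (V=34.6933). Price 175.5252; hedge Δ=1.0000, bond B=-196.4071.
  t=2,j=0: stock 58.0842 → up 84.2221 (V=0.0000), down 40.0781 (V=0.0000). Price 0.0000; hedge Δ=0.0000, bond B=0.0000.
  t=2,j=1: stock 122.0610 → up 176.9884 (V=17.7748), down 84.2221 (V=0.0000). Price 9.1068; hedge Δ=0.1916, bond B=-14.2811.
  t=2,j=2: stock 256.5050 → up 371.9322 (V=175.5252), down 176.9884 (V=17.7748). Price 96.5522; hedge Δ=0.8092, bond B=-111.0140.
  t=1,j=0: stock 84.1800 → up 122.0610 (V=9.1068), down 58.0842 (V=0.0000). Price 4.6658; hedge Δ=0.1423, bond B=-7.3168.
  t=1,j=1: stock 176.9000 → up 256.5050 (V=96.5522), down 122.0610 (V=9.1068). Price 52.8611; hedge Δ=0.6504, bond B=-62.1986.
  t=0,j=0: stock 122.0000 → up 176.9000 (V=52.8611), down 84.1800 (V=4.6658). Price 28.8216; hedge Δ=0.5198, bond B=-34.5933.
The time-0 hedge costs 28.8216, which is the no-arbitrage price.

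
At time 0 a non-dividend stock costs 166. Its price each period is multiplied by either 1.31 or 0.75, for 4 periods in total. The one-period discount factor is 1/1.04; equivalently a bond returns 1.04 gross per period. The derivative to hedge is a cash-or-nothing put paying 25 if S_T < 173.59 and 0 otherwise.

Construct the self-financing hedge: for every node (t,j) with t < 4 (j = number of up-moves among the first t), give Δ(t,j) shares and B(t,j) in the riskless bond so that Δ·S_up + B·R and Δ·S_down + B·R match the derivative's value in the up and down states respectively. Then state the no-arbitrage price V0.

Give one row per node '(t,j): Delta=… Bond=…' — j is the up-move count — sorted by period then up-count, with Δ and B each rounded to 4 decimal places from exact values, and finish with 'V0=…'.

(0,0): Delta=-0.0927 Bond=29.5042
(1,0): Delta=-0.0889 Bond=30.2073
(1,1): Delta=-0.0948 Bond=31.1285
(2,0): Delta=0.0000 Bond=23.1139
(2,1): Delta=-0.1363 Bond=39.1448
(2,2): Delta=-0.0727 Bond=26.0695
(3,0): Delta=0.0000 Bond=24.0385
(3,1): Delta=0.0000 Bond=24.0385
(3,2): Delta=-0.2089 Bond=56.2328
(3,3): Delta=0.0000 Bond=0.0000
V0=14.1096

Risk-neutral probability p* = (R−d)/(u−d) = (1.04−0.75)/(1.31−0.75) = 0.5179.
Terminal payoffs: V(4,0)=25.0000, V(4,1)=25.0000, V(4,2)=25.0000, V(4,3)=0.0000, V(4,4)=0.0000
(3,0): S=70.0312. Δ = (V_up−V_dn)/(S_up−S_dn) = (25.0000−25.0000)/(91.7409−52.5234) = 0.0000. V = [p*·25.0000 + (1−p*)·25.0000]/1.04 = 24.0385. B = V − Δ·S = 24.0385.
(3,1): S=122.3213. Δ = (V_up−V_dn)/(S_up−S_dn) = (25.0000−25.0000)/(160.2408−91.7409) = 0.0000. V = [p*·25.0000 + (1−p*)·25.0000]/1.04 = 24.0385. B = V − Δ·S = 24.0385.
(3,2): S=213.6545. Δ = (V_up−V_dn)/(S_up−S_dn) = (0.0000−25.0000)/(279.8873−160.2408) = -0.2089. V = [p*·0.0000 + (1−p*)·25.0000]/1.04 = 11.5900. B = V − Δ·S = 56.2328.
(3,3): S=373.1831. Δ = (V_up−V_dn)/(S_up−S_dn) = (0.0000−0.0000)/(488.8699−279.8873) = 0.0000. V = [p*·0.0000 + (1−p*)·0.0000]/1.04 = 0.0000. B = V − Δ·S = 0.0000.
(2,0): S=93.3750. Δ = (V_up−V_dn)/(S_up−S_dn) = (24.0385−24.0385)/(122.3213−70.0312) = 0.0000. V = [p*·24.0385 + (1−p*)·24.0385]/1.04 = 23.1139. B = V − Δ·S = 23.1139.
(2,1): S=163.0950. Δ = (V_up−V_dn)/(S_up−S_dn) = (11.5900−24.0385)/(213.6544−122.3212) = -0.1363. V = [p*·11.5900 + (1−p*)·24.0385]/1.04 = 16.9153. B = V − Δ·S = 39.1448.
(2,2): S=284.8726. Δ = (V_up−V_dn)/(S_up−S_dn) = (0.0000−11.5900)/(373.1831−213.6545) = -0.0727. V = [p*·0.0000 + (1−p*)·11.5900]/1.04 = 5.3731. B = V − Δ·S = 26.0695.
(1,0): S=124.5000. Δ = (V_up−V_dn)/(S_up−S_dn) = (16.9153−23.1139)/(163.0950−93.3750) = -0.0889. V = [p*·16.9153 + (1−p*)·23.1139]/1.04 = 19.1384. B = V − Δ·S = 30.2073.
(1,1): S=217.4600. Δ = (V_up−V_dn)/(S_up−S_dn) = (5.3731−16.9153)/(284.8726−163.0950) = -0.0948. V = [p*·5.3731 + (1−p*)·16.9153]/1.04 = 10.5174. B = V − Δ·S = 31.1285.
(0,0): S=166.0000. Δ = (V_up−V_dn)/(S_up−S_dn) = (10.5174−19.1384)/(217.4600−124.5000) = -0.0927. V = [p*·10.5174 + (1−p*)·19.1384]/1.04 = 14.1096. B = V − Δ·S = 29.5042.
Each (Δ,B) replicates both successor values, so the strategy is self-financing and V0 is arbitrage-free.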